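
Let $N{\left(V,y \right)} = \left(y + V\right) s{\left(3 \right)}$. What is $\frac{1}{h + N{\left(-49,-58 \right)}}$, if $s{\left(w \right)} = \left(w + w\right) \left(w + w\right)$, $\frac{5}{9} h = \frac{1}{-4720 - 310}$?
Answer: $- \frac{25150}{96877809} \approx -0.00025961$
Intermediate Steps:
$h = - \frac{9}{25150}$ ($h = \frac{9}{5 \left(-4720 - 310\right)} = \frac{9}{5 \left(-5030\right)} = \frac{9}{5} \left(- \frac{1}{5030}\right) = - \frac{9}{25150} \approx -0.00035785$)
$s{\left(w \right)} = 4 w^{2}$ ($s{\left(w \right)} = 2 w 2 w = 4 w^{2}$)
$N{\left(V,y \right)} = 36 V + 36 y$ ($N{\left(V,y \right)} = \left(y + V\right) 4 \cdot 3^{2} = \left(V + y\right) 4 \cdot 9 = \left(V + y\right) 36 = 36 V + 36 y$)
$\frac{1}{h + N{\left(-49,-58 \right)}} = \frac{1}{- \frac{9}{25150} + \left(36 \left(-49\right) + 36 \left(-58\right)\right)} = \frac{1}{- \frac{9}{25150} - 3852} = \frac{1}{- \frac{96877809}{25150}} = - \frac{25150}{96877809}$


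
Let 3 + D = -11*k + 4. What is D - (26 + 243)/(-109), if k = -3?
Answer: 3975/109 ≈ 36.468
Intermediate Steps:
D = 34 (D = -3 + (-11*(-3) + 4) = -3 + (33 + 4) = -3 + 37 = 34)
D - (26 + 243)/(-109) = 34 - (26 + 243)/(-109) = 34 - 269*(-1)/109 = 34 - 1*(-269/109) = 34 + 269/109 = 3975/109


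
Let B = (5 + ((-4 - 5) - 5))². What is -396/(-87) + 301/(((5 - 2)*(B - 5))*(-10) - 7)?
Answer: 293155/66323 ≈ 4.4201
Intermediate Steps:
B = 81 (B = (5 + (-9 - 5))² = (5 - 14)² = (-9)² = 81)
-396/(-87) + 301/(((5 - 2)*(B - 5))*(-10) - 7) = -396/(-87) + 301/(((5 - 2)*(81 - 5))*(-10) - 7) = -396*(-1/87) + 301/((3*76)*(-10) - 7) = 132/29 + 301/(228*(-10) - 7) = 132/29 + 301/(-2280 - 7) = 132/29 + 301/(-2287) = 132/29 + 301*(-1/2287) = 132/29 - 301/2287 = 293155/66323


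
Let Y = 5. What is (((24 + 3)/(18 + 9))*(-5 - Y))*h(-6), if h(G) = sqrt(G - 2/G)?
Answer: -10*I*sqrt(51)/3 ≈ -23.805*I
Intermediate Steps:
(((24 + 3)/(18 + 9))*(-5 - Y))*h(-6) = (((24 + 3)/(18 + 9))*(-5 - 1*5))*sqrt(-6 - 2/(-6)) = ((27/27)*(-5 - 5))*sqrt(-6 - 2*(-1/6)) = ((27*(1/27))*(-10))*sqrt(-6 + 1/3) = (1*(-10))*sqrt(-17/3) = -10*I*sqrt(51)/3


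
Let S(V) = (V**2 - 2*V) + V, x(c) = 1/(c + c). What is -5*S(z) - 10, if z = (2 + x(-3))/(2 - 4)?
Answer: -2705/144 ≈ -18.785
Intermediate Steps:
x(c) = 1/(2*c)
z = -11/12 (z = (2 + (1/2)/(-3))/(2 - 4) = (2 + (1/2)*(-1/3))/(-2) = (2 - 1/6)*(-1/2) = (11/6)*(-1/2) = -11/12 ≈ -0.91667)
S(V) = V**2 - V
-5*S(z) - 10 = -(-55)*(-1 - 11/12)/12 - 10 = -(-55)*(-23)/(12*12) - 10 = -5*253/144 - 10 = -1265/144 - 10 = -2705/144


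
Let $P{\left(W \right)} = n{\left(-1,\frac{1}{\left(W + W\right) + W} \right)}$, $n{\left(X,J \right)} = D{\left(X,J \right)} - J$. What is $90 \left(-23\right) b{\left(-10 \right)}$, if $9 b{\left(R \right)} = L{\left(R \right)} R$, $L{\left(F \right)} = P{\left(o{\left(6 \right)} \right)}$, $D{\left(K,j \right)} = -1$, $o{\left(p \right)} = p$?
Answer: $- \frac{21850}{9} \approx -2427.8$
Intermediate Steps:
$n{\left(X,J \right)} = -1 - J$
$P{\left(W \right)} = -1 - \frac{1}{3 W}$ ($P{\left(W \right)} = -1 - \frac{1}{\left(W + W\right) + W} = -1 - \frac{1}{2 W + W} = -1 - \frac{1}{3 W}$)
$L{\left(F \right)} = - \frac{19}{18}$ ($L{\left(F \right)} = \frac{- \frac{1}{3} - 6}{6} = \frac{1}{6} \left(- \frac{19}{3}\right) = - \frac{19}{18}$)
$b{\left(R \right)} = - \frac{19 R}{162}$ ($b{\left(R \right)} = \frac{\left(- \frac{19}{18}\right) R}{9} = - \frac{19 R}{162}$)
$90 \left(-23\right) b{\left(-10 \right)} = 90 \left(-23\right) \left(\left(- \frac{19}{162}\right) \left(-10\right)\right) = \left(-2070\right) \frac{95}{81} = - \frac{21850}{9}$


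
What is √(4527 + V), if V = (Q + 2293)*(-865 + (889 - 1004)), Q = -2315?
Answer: √26087 ≈ 161.51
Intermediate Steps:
V = 21560 (V = (-2315 + 2293)*(-865 + (889 - 1004)) = -22*(-865 - 115) = -22*(-980) = 21560)
√(4527 + V) = √(4527 + 21560) = √26087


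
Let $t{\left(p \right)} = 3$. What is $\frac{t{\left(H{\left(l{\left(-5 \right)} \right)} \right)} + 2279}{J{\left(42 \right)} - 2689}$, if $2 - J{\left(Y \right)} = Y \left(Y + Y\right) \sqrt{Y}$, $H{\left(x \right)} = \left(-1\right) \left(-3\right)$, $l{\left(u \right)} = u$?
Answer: $\frac{6131734}{515544959} - \frac{8050896 \sqrt{42}}{515544959} \approx -0.089311$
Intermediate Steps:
$H{\left(x \right)} = 3$
$J{\left(Y \right)} = 2 - 2 Y^{\frac{5}{2}}$ ($J{\left(Y \right)} = 2 - Y \left(Y + Y\right) \sqrt{Y} = 2 - Y 2 Y \sqrt{Y} = 2 - 2 Y^{2} \sqrt{Y} = 2 - 2 Y^{\frac{5}{2}}$)
$\frac{t{\left(H{\left(l{\left(-5 \right)} \right)} \right)} + 2279}{J{\left(42 \right)} - 2689} = \frac{3 + 2279}{\left(2 - 2 \cdot 42^{\frac{5}{2}}\right) - 2689} = \frac{2282}{\left(2 - 2 \cdot 1764 \sqrt{42}\right) - 2689} = \frac{2282}{\left(2 - 3528 \sqrt{42}\right) - 2689} = \frac{2282}{-2687 - 3528 \sqrt{42}}$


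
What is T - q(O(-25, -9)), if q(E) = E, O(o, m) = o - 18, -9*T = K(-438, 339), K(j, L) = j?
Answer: 275/3 ≈ 91.667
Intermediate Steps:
T = 146/3 (T = -⅑*(-438) = 146/3 ≈ 48.667)
O(o, m) = -18 + o
T - q(O(-25, -9)) = 146/3 - (-18 - 25) = 146/3 - 1*(-43) = 146/3 + 43 = 275/3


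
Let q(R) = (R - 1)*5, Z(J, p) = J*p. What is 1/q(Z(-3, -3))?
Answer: 1/40 ≈ 0.025000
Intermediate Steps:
q(R) = -5 + 5*R (q(R) = (-1 + R)*5 = -5 + 5*R)
1/q(Z(-3, -3)) = 1/(-5 + 5*(-3*(-3))) = 1/(-5 + 5*9) = 1/(-5 + 45) = 1/40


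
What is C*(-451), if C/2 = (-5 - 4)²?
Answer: -73062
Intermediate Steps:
C = 162 (C = 2*(-5 - 4)² = 2*(-9)² = 2*81 = 162)
C*(-451) = 162*(-451) = -73062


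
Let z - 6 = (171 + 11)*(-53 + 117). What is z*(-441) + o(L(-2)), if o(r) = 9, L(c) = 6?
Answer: -5139405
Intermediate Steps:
z = 11654 (z = 6 + (171 + 11)*(-53 + 117) = 6 + 182*64 = 6 + 11648 = 11654)
z*(-441) + o(L(-2)) = 11654*(-441) + 9 = -5139414 + 9 = -5139405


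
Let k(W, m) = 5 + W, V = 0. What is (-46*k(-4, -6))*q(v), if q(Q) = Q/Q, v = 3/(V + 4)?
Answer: -46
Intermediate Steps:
v = ¾ (v = 3/(0 + 4) = 3/4 = 3*(¼) = ¾ ≈ 0.75000)
q(Q) = 1
(-46*k(-4, -6))*q(v) = -46*(5 - 4)*1 = -46*1*1 = -46*1 = -46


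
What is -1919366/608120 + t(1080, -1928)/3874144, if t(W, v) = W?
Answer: -29043919934/9202908005 ≈ -3.1559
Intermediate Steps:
-1919366/608120 + t(1080, -1928)/3874144 = -1919366/608120 + 1080/3874144 = -1919366*1/608120 + 1080*(1/3874144) = -959683/304060 + 135/484268 = -29043919934/9202908005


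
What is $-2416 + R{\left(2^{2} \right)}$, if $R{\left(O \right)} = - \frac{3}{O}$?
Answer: $- \frac{9667}{4} \approx -2416.8$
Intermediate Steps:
$-2416 + R{\left(2^{2} \right)} = -2416 - \frac{3}{2^{2}} = -2416 - \frac{3}{4} = - \frac{9667}{4}$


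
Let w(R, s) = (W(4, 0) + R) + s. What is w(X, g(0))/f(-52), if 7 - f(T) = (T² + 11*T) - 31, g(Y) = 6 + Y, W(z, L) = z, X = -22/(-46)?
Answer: -241/48162 ≈ -0.0050039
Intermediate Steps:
X = 11/23 (X = -22*(-1/46) = 11/23 ≈ 0.47826)
w(R, s) = 4 + R + s (w(R, s) = (4 + R) + s = 4 + R + s)
f(T) = 38 - T² - 11*T (f(T) = 7 - ((T² + 11*T) - 31) = 7 - (-31 + T² + 11*T) = 7 + (31 - T² - 11*T) = 38 - T² - 11*T)
w(X, g(0))/f(-52) = (4 + 11/23 + (6 + 0))/(38 - 1*(-52)² - 11*(-52)) = (4 + 11/23 + 6)/(38 - 1*2704 + 572) = 241/(23*(38 - 2704 + 572)) = (241/23)/(-2094) = (241/23)*(-1/2094) = -241/48162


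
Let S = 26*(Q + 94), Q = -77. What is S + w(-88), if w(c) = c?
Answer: 354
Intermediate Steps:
S = 442 (S = 26*(-77 + 94) = 26*17 = 442)
S + w(-88) = 442 - 88 = 354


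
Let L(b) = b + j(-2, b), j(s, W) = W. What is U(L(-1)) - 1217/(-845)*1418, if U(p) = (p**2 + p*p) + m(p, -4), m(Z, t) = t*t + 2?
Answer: 1747676/845 ≈ 2068.3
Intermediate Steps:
m(Z, t) = 2 + t**2 (m(Z, t) = t**2 + 2 = 2 + t**2)
L(b) = 2*b (L(b) = b + b = 2*b)
U(p) = 18 + 2*p**2 (U(p) = (p**2 + p*p) + (2 + (-4)**2) = (p**2 + p**2) + (2 + 16) = 2*p**2 + 18 = 18 + 2*p**2)
U(L(-1)) - 1217/(-845)*1418 = (18 + 2*(2*(-1))**2) - 1217/(-845)*1418 = (18 + 2*(-2)**2) - 1217*(-1/845)*1418 = (18 + 2*4) + (1217/845)*1418 = (18 + 8) + 1725706/845 = 26 + 1725706/845 = 1747676/845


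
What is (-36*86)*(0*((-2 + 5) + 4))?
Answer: 0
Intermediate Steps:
(-36*86)*(0*((-2 + 5) + 4)) = -0*(3 + 4) = -0*7 = -3096*0 = 0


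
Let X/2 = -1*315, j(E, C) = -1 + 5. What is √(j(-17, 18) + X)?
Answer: I*√626 ≈ 25.02*I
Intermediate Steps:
j(E, C) = 4
X = -630 (X = 2*(-1*315) = 2*(-315) = -630)
√(j(-17, 18) + X) = √(4 - 630) = √(-626) = I*√626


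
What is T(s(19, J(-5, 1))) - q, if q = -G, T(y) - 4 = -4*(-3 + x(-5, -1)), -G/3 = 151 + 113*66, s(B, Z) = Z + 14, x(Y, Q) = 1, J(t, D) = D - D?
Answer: -22815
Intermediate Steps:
J(t, D) = 0
s(B, Z) = 14 + Z
G = -22827 (G = -3*(151 + 113*66) = -3*(151 + 7458) = -3*7609 = -22827)
T(y) = 12 (T(y) = 4 - 4*(-3 + 1) = 4 - 4*(-2) = 4 + 8 = 12)
q = 22827 (q = -1*(-22827) = 22827)
T(s(19, J(-5, 1))) - q = 12 - 1*22827 = 12 - 22827 = -22815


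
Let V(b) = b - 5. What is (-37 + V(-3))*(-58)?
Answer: 2610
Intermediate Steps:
V(b) = -5 + b
(-37 + V(-3))*(-58) = (-37 + (-5 - 3))*(-58) = (-37 - 8)*(-58) = -45*(-58) = 2610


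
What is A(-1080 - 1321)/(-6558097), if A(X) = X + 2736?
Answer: -335/6558097 ≈ -5.1082e-5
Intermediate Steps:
A(X) = 2736 + X
A(-1080 - 1321)/(-6558097) = (2736 + (-1080 - 1321))/(-6558097) = (2736 - 2401)*(-1/6558097) = 335*(-1/6558097) = -335/6558097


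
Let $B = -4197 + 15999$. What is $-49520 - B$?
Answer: $-61322$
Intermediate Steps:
$B = 11802$
$-49520 - B = -49520 - 11802 = -61322$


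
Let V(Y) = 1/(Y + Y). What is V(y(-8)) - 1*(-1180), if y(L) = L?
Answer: 18879/16 ≈ 1179.9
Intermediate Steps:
V(Y) = 1/(2*Y)
V(y(-8)) - 1*(-1180) = (1/2)/(-8) - 1*(-1180) = (1/2)*(-1/8) + 1180 = -1/16 + 1180 = 18879/16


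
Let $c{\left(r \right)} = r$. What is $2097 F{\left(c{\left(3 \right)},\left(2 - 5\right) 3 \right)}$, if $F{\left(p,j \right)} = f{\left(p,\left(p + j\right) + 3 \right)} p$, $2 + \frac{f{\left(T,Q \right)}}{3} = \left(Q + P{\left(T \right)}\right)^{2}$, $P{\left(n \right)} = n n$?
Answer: $641682$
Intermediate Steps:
$P{\left(n \right)} = n^{2}$
$f{\left(T,Q \right)} = -6 + 3 \left(Q + T^{2}\right)^{2}$
$F{\left(p,j \right)} = p \left(-6 + 3 \left(3 + j + p + p^{2}\right)^{2}\right)$ ($F{\left(p,j \right)} = \left(-6 + 3 \left(\left(\left(p + j\right) + 3\right) + p^{2}\right)^{2}\right) p = \left(-6 + 3 \left(\left(\left(j + p\right) + 3\right) + p^{2}\right)^{2}\right) p = \left(-6 + 3 \left(\left(3 + j + p\right) + p^{2}\right)^{2}\right) p = \left(-6 + 3 \left(3 + j + p + p^{2}\right)^{2}\right) p = p \left(-6 + 3 \left(3 + j + p + p^{2}\right)^{2}\right)$)
$2097 F{\left(c{\left(3 \right)},\left(2 - 5\right) 3 \right)} = 2097 \cdot 3 \cdot 3 \left(-2 + \left(3 + \left(2 - 5\right) 3 + 3 + 3^{2}\right)^{2}\right) = 2097 \cdot 3 \cdot 3 \left(-2 + \left(3 - 9 + 3 + 9\right)^{2}\right) = 2097 \cdot 3 \cdot 3 \left(-2 + 6^{2}\right) = 2097 \cdot 3 \cdot 3 \left(-2 + 36\right) = 2097 \cdot 3 \cdot 3 \cdot 34 = 2097 \cdot 306 = 641682$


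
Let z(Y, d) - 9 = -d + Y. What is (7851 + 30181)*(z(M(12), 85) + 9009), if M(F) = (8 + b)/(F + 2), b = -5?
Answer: 2378236040/7 ≈ 3.3975e+8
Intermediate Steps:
M(F) = 3/(2 + F) (M(F) = (8 - 5)/(F + 2) = 3/(2 + F))
z(Y, d) = 9 + Y - d (z(Y, d) = 9 + (-d + Y) = 9 + (Y - d) = 9 + Y - d)
(7851 + 30181)*(z(M(12), 85) + 9009) = (7851 + 30181)*((9 + 3/(2 + 12) - 1*85) + 9009) = 38032*((9 + 3/14 - 85) + 9009) = 38032*(-1061/14 + 9009) = 38032*(125065/14) = 2378236040/7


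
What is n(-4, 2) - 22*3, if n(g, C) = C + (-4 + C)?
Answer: -66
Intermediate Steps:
n(g, C) = -4 + 2*C
n(-4, 2) - 22*3 = (-4 + 2*2) - 22*3 = (-4 + 4) - 66 = 0 - 66 = -66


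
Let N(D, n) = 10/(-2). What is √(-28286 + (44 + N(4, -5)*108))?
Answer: 3*I*√3198 ≈ 169.65*I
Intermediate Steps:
N(D, n) = -5 (N(D, n) = 10*(-½) = -5)
√(-28286 + (44 + N(4, -5)*108)) = √(-28286 + (44 - 5*108)) = √(-28286 + (44 - 540)) = √(-28286 - 496) = √(-28782) = 3*I*√3198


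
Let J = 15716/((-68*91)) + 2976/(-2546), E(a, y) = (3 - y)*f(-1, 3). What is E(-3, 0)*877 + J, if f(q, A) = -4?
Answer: -20732542997/1969331 ≈ -10528.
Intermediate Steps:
E(a, y) = -12 + 4*y (E(a, y) = (3 - y)*(-4) = -12 + 4*y)
J = -7303553/1969331 (J = 15716/(-6188) + 2976*(-1/2546) = 15716*(-1/6188) - 1488/1273 = -3929/1547 - 1488/1273 = -7303553/1969331 ≈ -3.7086)
E(-3, 0)*877 + J = (-12 + 4*0)*877 - 7303553/1969331 = (-12 + 0)*877 - 7303553/1969331 = -12*877 - 7303553/1969331 = -10524 - 7303553/1969331 = -20732542997/1969331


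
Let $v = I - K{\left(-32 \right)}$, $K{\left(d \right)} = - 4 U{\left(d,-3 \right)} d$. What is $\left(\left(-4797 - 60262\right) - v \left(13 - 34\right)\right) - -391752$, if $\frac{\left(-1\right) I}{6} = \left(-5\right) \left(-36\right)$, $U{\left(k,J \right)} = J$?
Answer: $312077$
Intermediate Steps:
$I = -1080$ ($I = - 6 \left(\left(-5\right) \left(-36\right)\right) = \left(-6\right) 180 = -1080$)
$K{\left(d \right)} = 12 d$ ($K{\left(d \right)} = \left(-4\right) \left(-3\right) d = 12 d$)
$v = -696$ ($v = -1080 - 12 \left(-32\right) = -1080 - -384 = -1080 + 384 = -696$)
$\left(\left(-4797 - 60262\right) - v \left(13 - 34\right)\right) - -391752 = \left(\left(-4797 - 60262\right) - - 696 \left(13 - 34\right)\right) - -391752 = \left(\left(-4797 - 60262\right) - \left(-696\right) \left(-21\right)\right) + 391752 = \left(-65059 - 14616\right) + 391752 = -79675 + 391752 = 312077$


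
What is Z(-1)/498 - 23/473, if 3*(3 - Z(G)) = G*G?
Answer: -15289/353331 ≈ -0.043271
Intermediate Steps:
Z(G) = 3 - G**2/3 (Z(G) = 3 - G*G/3 = 3 - G**2/3)
Z(-1)/498 - 23/473 = (3 - 1/3*(-1)**2)/498 - 23/473 = (3 - 1/3*1)*(1/498) - 23*1/473 = (3 - 1/3)*(1/498) - 23/473 = (8/3)*(1/498) - 23/473 = 4/747 - 23/473 = -15289/353331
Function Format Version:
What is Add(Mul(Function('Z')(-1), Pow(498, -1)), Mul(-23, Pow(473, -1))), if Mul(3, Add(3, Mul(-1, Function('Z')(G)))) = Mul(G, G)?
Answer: Rational(-15289, 353331) ≈ -0.043271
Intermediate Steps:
Function('Z')(G) = Add(3, Mul(Rational(-1, 3), Pow(G, 2))) (Function('Z')(G) = Add(3, Mul(Rational(-1, 3), Mul(G, G))) = Add(3, Mul(Rational(-1, 3), Pow(G, 2))))
Add(Mul(Function('Z')(-1), Pow(498, -1)), Mul(-23, Pow(473, -1))) = Add(Mul(Add(3, Mul(Rational(-1, 3), Pow(-1, 2))), Pow(498, -1)), Mul(-23, Pow(473, -1))) = Add(Mul(Add(3, Mul(Rational(-1, 3), 1)), Rational(1, 498)), Mul(-23, Rational(1, 473))) = Add(Mul(Add(3, Rational(-1, 3)), Rational(1, 498)), Rational(-23, 473)) = Add(Mul(Rational(8, 3), Rational(1, 498)), Rational(-23, 473)) = Add(Rational(4, 747), Rational(-23, 473)) = Rational(-15289, 353331)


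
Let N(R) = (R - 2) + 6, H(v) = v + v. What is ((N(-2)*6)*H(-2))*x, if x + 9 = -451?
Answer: 22080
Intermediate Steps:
H(v) = 2*v
x = -460 (x = -9 - 451 = -460)
N(R) = 4 + R (N(R) = (-2 + R) + 6 = 4 + R)
((N(-2)*6)*H(-2))*x = (((4 - 2)*6)*(2*(-2)))*(-460) = ((2*6)*(-4))*(-460) = (12*(-4))*(-460) = -48*(-460) = 22080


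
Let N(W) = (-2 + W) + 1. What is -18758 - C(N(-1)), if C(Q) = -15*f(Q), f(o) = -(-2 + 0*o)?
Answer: -18728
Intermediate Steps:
N(W) = -1 + W
f(o) = 2 (f(o) = -(-2 + 0) = -1*(-2) = 2)
C(Q) = -30 (C(Q) = -15*2 = -30)
-18758 - C(N(-1)) = -18758 - 1*(-30) = -18758 + 30 = -18728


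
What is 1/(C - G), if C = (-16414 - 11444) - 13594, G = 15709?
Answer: -1/57161 ≈ -1.7494e-5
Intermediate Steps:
C = -41452 (C = -27858 - 13594 = -41452)
1/(C - G) = 1/(-41452 - 1*15709) = 1/(-41452 - 15709) = 1/(-57161) = -1/57161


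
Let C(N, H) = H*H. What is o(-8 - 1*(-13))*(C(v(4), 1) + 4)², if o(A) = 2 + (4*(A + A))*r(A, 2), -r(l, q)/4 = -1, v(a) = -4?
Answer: 4050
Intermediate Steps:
C(N, H) = H²
r(l, q) = 4 (r(l, q) = -4*(-1) = 4)
o(A) = 2 + 32*A (o(A) = 2 + (4*(A + A))*4 = 2 + (4*(2*A))*4 = 2 + (8*A)*4 = 2 + 32*A)
o(-8 - 1*(-13))*(C(v(4), 1) + 4)² = (2 + 32*(-8 - 1*(-13)))*(1² + 4)² = (2 + 32*(-8 + 13))*(1 + 4)² = (2 + 32*5)*5² = (2 + 160)*25 = 162*25 = 4050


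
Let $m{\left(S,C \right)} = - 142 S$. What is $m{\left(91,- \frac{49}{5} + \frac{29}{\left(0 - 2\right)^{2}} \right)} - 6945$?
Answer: $-19867$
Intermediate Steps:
$m{\left(91,- \frac{49}{5} + \frac{29}{\left(0 - 2\right)^{2}} \right)} - 6945 = \left(-142\right) 91 - 6945 = -12922 - 6945 = -19867$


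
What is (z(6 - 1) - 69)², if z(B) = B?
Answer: 4096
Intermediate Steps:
(z(6 - 1) - 69)² = ((6 - 1) - 69)² = (5 - 69)² = (-64)² = 4096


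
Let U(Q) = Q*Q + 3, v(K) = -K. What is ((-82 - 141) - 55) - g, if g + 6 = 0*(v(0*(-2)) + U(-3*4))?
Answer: -272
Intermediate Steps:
U(Q) = 3 + Q² (U(Q) = Q² + 3 = 3 + Q²)
g = -6 (g = -6 + 0*(-0*(-2) + (3 + (-3*4)²)) = -6 + 0*(-1*0 + (3 + (-12)²)) = -6 + 0*(0 + (3 + 144)) = -6 + 0*(0 + 147) = -6 + 0*147 = -6 + 0 = -6)
((-82 - 141) - 55) - g = ((-82 - 141) - 55) - 1*(-6) = (-223 - 55) + 6 = -278 + 6 = -272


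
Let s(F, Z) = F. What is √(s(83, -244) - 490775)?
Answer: 2*I*√122673 ≈ 700.49*I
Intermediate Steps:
√(s(83, -244) - 490775) = √(83 - 490775) = √(-490692) = 2*I*√122673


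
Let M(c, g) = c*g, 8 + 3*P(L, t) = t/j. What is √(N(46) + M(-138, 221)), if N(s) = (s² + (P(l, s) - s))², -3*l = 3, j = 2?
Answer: √4275127 ≈ 2067.6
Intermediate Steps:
l = -1 (l = -⅓*3 = -1)
P(L, t) = -8/3 + t/6 (P(L, t) = -8/3 + (t/2)/3 = -8/3 + t/6)
N(s) = (-8/3 + s² - 5*s/6)² (N(s) = (s² + ((-8/3 + s/6) - s))² = (s² + (-8/3 - 5*s/6))² = (-8/3 + s² - 5*s/6)²)
√(N(46) + M(-138, 221)) = √((16 - 6*46² + 5*46)²/36 - 138*221) = √((16 - 6*2116 + 230)²/36 - 30498) = √((16 - 12696 + 230)²/36 - 30498) = √((1/36)*(-12450)² - 30498) = √((1/36)*155002500 - 30498) = √(4305625 - 30498) = √4275127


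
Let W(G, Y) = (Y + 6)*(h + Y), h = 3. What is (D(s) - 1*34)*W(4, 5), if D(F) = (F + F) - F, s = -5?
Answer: -3432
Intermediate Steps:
D(F) = F (D(F) = 2*F - F = F)
W(G, Y) = (3 + Y)*(6 + Y) (W(G, Y) = (Y + 6)*(3 + Y) = (6 + Y)*(3 + Y) = (3 + Y)*(6 + Y))
(D(s) - 1*34)*W(4, 5) = (-5 - 1*34)*(18 + 5**2 + 9*5) = (-5 - 34)*(18 + 25 + 45) = -39*88 = -3432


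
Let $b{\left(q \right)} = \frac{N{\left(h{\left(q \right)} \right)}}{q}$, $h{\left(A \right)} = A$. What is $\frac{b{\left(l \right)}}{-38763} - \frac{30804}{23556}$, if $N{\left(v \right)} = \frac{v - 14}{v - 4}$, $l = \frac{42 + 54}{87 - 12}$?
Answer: $- \frac{239004041}{182754624} \approx -1.3078$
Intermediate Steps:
$l = \frac{32}{25}$ ($l = \frac{96}{75} = 96 \cdot \frac{1}{75} = \frac{32}{25} \approx 1.28$)
$N{\left(v \right)} = \frac{-14 + v}{-4 + v}$
$b{\left(q \right)} = \frac{-14 + q}{q \left(-4 + q\right)}$ ($b{\left(q \right)} = \frac{\frac{1}{-4 + q} \left(-14 + q\right)}{q} = \frac{-14 + q}{q \left(-4 + q\right)}$)
$\frac{b{\left(l \right)}}{-38763} - \frac{30804}{23556} = \frac{\frac{1}{\frac{32}{25}} \frac{1}{-4 + \frac{32}{25}} \left(-14 + \frac{32}{25}\right)}{-38763} - \frac{30804}{23556} = \frac{25}{32} \frac{1}{- \frac{68}{25}} \left(- \frac{318}{25}\right) \left(- \frac{1}{38763}\right) - \frac{17}{13} = \frac{25}{32} \left(- \frac{25}{68}\right) \left(- \frac{318}{25}\right) \left(- \frac{1}{38763}\right) - \frac{17}{13} = \frac{3975}{1088} \left(- \frac{1}{38763}\right) - \frac{17}{13} = - \frac{1325}{14058048} - \frac{17}{13} = - \frac{239004041}{182754624}$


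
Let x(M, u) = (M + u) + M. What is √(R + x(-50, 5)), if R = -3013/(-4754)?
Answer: I*√2132725218/4754 ≈ 9.7142*I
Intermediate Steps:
R = 3013/4754 (R = -3013*(-1/4754) = 3013/4754 ≈ 0.63378)
x(M, u) = u + 2*M
√(R + x(-50, 5)) = √(3013/4754 + (5 + 2*(-50))) = √(3013/4754 + (5 - 100)) = √(3013/4754 - 95) = √(-448617/4754) = I*√2132725218/4754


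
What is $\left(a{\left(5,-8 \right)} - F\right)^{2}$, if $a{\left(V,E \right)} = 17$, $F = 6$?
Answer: $121$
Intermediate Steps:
$\left(a{\left(5,-8 \right)} - F\right)^{2} = \left(17 - 6\right)^{2} = 11^{2} = 121$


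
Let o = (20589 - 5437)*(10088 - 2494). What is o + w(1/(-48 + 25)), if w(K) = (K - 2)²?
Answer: 60869010561/529 ≈ 1.1506e+8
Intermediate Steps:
o = 115064288 (o = 15152*7594 = 115064288)
w(K) = (-2 + K)²
o + w(1/(-48 + 25)) = 115064288 + (-2 + 1/(-48 + 25))² = 115064288 + (-2 + 1/(-23))² = 115064288 + (-2 - 1/23)² = 115064288 + (-47/23)² = 115064288 + 2209/529 = 60869010561/529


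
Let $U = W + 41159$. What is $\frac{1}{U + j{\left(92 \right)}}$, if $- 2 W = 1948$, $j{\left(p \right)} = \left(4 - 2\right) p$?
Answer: $\frac{1}{40369} \approx 2.4771 \cdot 10^{-5}$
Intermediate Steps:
$j{\left(p \right)} = 2 p$
$W = -974$ ($W = \left(- \frac{1}{2}\right) 1948 = -974$)
$U = 40185$ ($U = -974 + 41159 = 40185$)
$\frac{1}{U + j{\left(92 \right)}} = \frac{1}{40185 + 2 \cdot 92} = \frac{1}{40185 + 184} = \frac{1}{40369}$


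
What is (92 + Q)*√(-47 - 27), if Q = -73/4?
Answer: 295*I*√74/4 ≈ 634.42*I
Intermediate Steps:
Q = -73/4 (Q = -73*¼ = -73/4 ≈ -18.250)
(92 + Q)*√(-47 - 27) = (92 - 73/4)*√(-47 - 27) = 295*√(-74)/4 = 295*(I*√74)/4 = 295*I*√74/4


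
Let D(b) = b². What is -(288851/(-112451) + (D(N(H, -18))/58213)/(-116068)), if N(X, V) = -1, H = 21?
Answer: 1951669870682335/759793902792284 ≈ 2.5687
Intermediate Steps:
-(288851/(-112451) + (D(N(H, -18))/58213)/(-116068)) = -(288851/(-112451) + ((-1)²/58213)/(-116068)) = -(288851*(-1/112451) + (1*(1/58213))*(-1/116068)) = -(-288851/112451 + (1/58213)*(-1/116068)) = -(-288851/112451 - 1/6756666484) = -1*(-1951669870682335/759793902792284) = 1951669870682335/759793902792284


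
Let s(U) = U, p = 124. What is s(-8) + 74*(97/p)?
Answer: 3093/62 ≈ 49.887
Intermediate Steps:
s(-8) + 74*(97/p) = -8 + 74*(97/124) = -8 + 3589/62 = 3093/62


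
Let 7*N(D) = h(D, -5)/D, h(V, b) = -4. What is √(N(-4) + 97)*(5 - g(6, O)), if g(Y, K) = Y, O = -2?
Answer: -2*√1190/7 ≈ -9.8561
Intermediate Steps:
N(D) = -4/(7*D) (N(D) = (-4/D)/7 = -4/(7*D))
√(N(-4) + 97)*(5 - g(6, O)) = √(-4/7/(-4) + 97)*(5 - 1*6) = √(-4/7*(-¼) + 97)*(5 - 6) = √(⅐ + 97)*(-1) = √(680/7)*(-1) = (2*√1190/7)*(-1) = -2*√1190/7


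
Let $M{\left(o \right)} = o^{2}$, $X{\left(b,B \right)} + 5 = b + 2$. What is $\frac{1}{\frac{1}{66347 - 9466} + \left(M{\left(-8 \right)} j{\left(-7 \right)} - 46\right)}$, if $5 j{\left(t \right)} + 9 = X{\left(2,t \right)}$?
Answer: $- \frac{56881}{9897293} \approx -0.0057471$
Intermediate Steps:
$X{\left(b,B \right)} = -3 + b$ ($X{\left(b,B \right)} = -5 + \left(b + 2\right) = -5 + \left(2 + b\right) = -3 + b$)
$j{\left(t \right)} = -2$ ($j{\left(t \right)} = - \frac{9}{5} + \frac{-3 + 2}{5} = - \frac{9}{5} + \frac{1}{5} \left(-1\right) = - \frac{9}{5} - \frac{1}{5} = -2$)
$\frac{1}{\frac{1}{66347 - 9466} + \left(M{\left(-8 \right)} j{\left(-7 \right)} - 46\right)} = \frac{1}{\frac{1}{66347 - 9466} + \left(\left(-8\right)^{2} \left(-2\right) - 46\right)} = \frac{1}{\frac{1}{66347 + \left(-24849 + 15383\right)} + \left(64 \left(-2\right) - 46\right)} = \frac{1}{\frac{1}{66347 - 9466} - 174} = \frac{1}{\frac{1}{56881} - 174} = \frac{1}{- \frac{9897293}{56881}} = - \frac{56881}{9897293}$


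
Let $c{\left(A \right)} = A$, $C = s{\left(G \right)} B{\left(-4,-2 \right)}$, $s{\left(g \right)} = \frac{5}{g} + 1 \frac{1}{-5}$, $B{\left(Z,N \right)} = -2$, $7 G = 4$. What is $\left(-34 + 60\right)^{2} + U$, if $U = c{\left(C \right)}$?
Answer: $\frac{6589}{10} \approx 658.9$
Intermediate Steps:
$G = \frac{4}{7}$ ($G = \frac{1}{7} \cdot 4 = \frac{4}{7} \approx 0.57143$)
$s{\left(g \right)} = - \frac{1}{5} + \frac{5}{g}$ ($s{\left(g \right)} = \frac{5}{g} + 1 \left(- \frac{1}{5}\right) = \frac{5}{g} - \frac{1}{5} = - \frac{1}{5} + \frac{5}{g}$)
$C = - \frac{171}{10}$ ($C = \frac{25 - \frac{4}{7}}{5 \cdot \frac{4}{7}} \left(-2\right) = \frac{1}{5} \cdot \frac{7}{4} \left(25 - \frac{4}{7}\right) \left(-2\right) = \frac{1}{5} \cdot \frac{7}{4} \cdot \frac{171}{7} \left(-2\right) = \frac{171}{20} \left(-2\right) = - \frac{171}{10} \approx -17.1$)
$U = - \frac{171}{10} \approx -17.1$
$\left(-34 + 60\right)^{2} + U = \left(-34 + 60\right)^{2} - \frac{171}{10} = 26^{2} - \frac{171}{10} = 676 - \frac{171}{10} = \frac{6589}{10}$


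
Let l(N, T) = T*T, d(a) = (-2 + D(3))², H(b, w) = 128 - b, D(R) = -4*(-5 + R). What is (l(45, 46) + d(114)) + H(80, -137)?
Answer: 2200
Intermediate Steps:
D(R) = 20 - 4*R
d(a) = 36 (d(a) = (-2 + (20 - 4*3))² = (-2 + (20 - 12))² = (-2 + 8)² = 6² = 36)
l(N, T) = T²
(l(45, 46) + d(114)) + H(80, -137) = (46² + 36) + (128 - 1*80) = (2116 + 36) + (128 - 80) = 2152 + 48 = 2200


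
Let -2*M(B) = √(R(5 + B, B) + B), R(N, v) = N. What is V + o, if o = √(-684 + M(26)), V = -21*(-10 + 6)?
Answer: 84 + √(-2736 - 2*√57)/2 ≈ 84.0 + 26.225*I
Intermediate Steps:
M(B) = -√(5 + 2*B)/2 (M(B) = -√((5 + B) + B)/2 = -√(5 + 2*B)/2)
V = 84 (V = -21*(-4) = 84)
o = √(-684 - √57/2) (o = √(-684 - √(5 + 2*26)/2) = √(-684 - √(5 + 52)/2) = √(-684 - √57/2) ≈ 26.225*I)
V + o = 84 + √(-2736 - 2*√57)/2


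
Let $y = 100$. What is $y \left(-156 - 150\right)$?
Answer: $-30600$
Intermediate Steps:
$y \left(-156 - 150\right) = 100 \left(-156 - 150\right) = 100 \left(-306\right) = -30600$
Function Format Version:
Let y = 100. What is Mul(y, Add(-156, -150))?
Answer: -30600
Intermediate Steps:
Mul(y, Add(-156, -150)) = Mul(100, Add(-156, -150)) = Mul(100, -306) = -30600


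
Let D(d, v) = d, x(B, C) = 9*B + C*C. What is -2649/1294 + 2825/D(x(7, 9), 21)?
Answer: 1637047/93168 ≈ 17.571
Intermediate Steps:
x(B, C) = C**2 + 9*B (x(B, C) = 9*B + C**2 = C**2 + 9*B)
-2649/1294 + 2825/D(x(7, 9), 21) = -2649/1294 + 2825/(9**2 + 9*7) = -2649*1/1294 + 2825/(81 + 63) = -2649/1294 + 2825/144 = 1637047/93168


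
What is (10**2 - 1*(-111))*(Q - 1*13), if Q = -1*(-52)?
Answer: 8229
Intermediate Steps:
Q = 52
(10**2 - 1*(-111))*(Q - 1*13) = (10**2 - 1*(-111))*(52 - 1*13) = (100 + 111)*(52 - 13) = 211*39 = 8229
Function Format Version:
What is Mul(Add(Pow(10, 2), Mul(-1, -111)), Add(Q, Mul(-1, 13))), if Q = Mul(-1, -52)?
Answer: 8229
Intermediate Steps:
Q = 52
Mul(Add(Pow(10, 2), Mul(-1, -111)), Add(Q, Mul(-1, 13))) = Mul(Add(Pow(10, 2), Mul(-1, -111)), Add(52, Mul(-1, 13))) = Mul(Add(100, 111), Add(52, -13)) = Mul(211, 39) = 8229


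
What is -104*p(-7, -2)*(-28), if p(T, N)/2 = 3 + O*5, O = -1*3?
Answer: -69888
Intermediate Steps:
O = -3
p(T, N) = -24 (p(T, N) = 2*(3 - 3*5) = 2*(3 - 15) = 2*(-12) = -24)
-104*p(-7, -2)*(-28) = -104*(-24)*(-28) = 2496*(-28) = -69888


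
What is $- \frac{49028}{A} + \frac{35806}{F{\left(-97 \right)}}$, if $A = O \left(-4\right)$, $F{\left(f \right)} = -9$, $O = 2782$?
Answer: $- \frac{99501979}{25038} \approx -3974.0$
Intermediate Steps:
$A = -11128$ ($A = 2782 \left(-4\right) = -11128$)
$- \frac{49028}{A} + \frac{35806}{F{\left(-97 \right)}} = - \frac{49028}{-11128} + \frac{35806}{-9} = \left(-49028\right) \left(- \frac{1}{11128}\right) + 35806 \left(- \frac{1}{9}\right) = \frac{12257}{2782} - \frac{35806}{9} = - \frac{99501979}{25038}$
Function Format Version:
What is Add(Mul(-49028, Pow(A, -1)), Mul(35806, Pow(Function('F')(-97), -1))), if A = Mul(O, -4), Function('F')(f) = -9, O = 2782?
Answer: Rational(-99501979, 25038) ≈ -3974.0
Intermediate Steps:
A = -11128 (A = Mul(2782, -4) = -11128)
Add(Mul(-49028, Pow(A, -1)), Mul(35806, Pow(Function('F')(-97), -1))) = Add(Mul(-49028, Pow(-11128, -1)), Mul(35806, Pow(-9, -1))) = Add(Mul(-49028, Rational(-1, 11128)), Mul(35806, Rational(-1, 9))) = Add(Rational(12257, 2782), Rational(-35806, 9)) = Rational(-99501979, 25038)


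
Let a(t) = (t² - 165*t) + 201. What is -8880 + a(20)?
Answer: -11579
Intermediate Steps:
a(t) = 201 + t² - 165*t
-8880 + a(20) = -8880 + (201 + 20² - 165*20) = -8880 + (201 + 400 - 3300) = -8880 - 2699 = -11579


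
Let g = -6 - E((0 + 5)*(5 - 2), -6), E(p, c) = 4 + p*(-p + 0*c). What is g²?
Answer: 46225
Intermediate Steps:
E(p, c) = 4 - p² (E(p, c) = 4 + p*(-p + 0) = 4 + p*(-p) = 4 - p²)
g = 215 (g = -6 - (4 - ((0 + 5)*(5 - 2))²) = -6 - (4 - (5*3)²) = -6 - (4 - 1*15²) = -6 - (4 - 1*225) = -6 - (4 - 225) = -6 - 1*(-221) = -6 + 221 = 215)
g² = 215² = 46225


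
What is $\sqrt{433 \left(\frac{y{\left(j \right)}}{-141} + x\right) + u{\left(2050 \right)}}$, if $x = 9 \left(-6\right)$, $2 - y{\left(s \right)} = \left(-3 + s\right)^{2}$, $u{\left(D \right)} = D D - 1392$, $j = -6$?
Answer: $\frac{\sqrt{83062193793}}{141} \approx 2044.0$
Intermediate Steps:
$u{\left(D \right)} = -1392 + D^{2}$ ($u{\left(D \right)} = D^{2} - 1392 = -1392 + D^{2}$)
$y{\left(s \right)} = 2 - \left(-3 + s\right)^{2}$
$x = -54$
$\sqrt{433 \left(\frac{y{\left(j \right)}}{-141} + x\right) + u{\left(2050 \right)}} = \sqrt{433 \left(\frac{2 - \left(-3 - 6\right)^{2}}{-141} - 54\right) - \left(1392 - 2050^{2}\right)} = \sqrt{433 \left(\left(2 - \left(-9\right)^{2}\right) \left(- \frac{1}{141}\right) - 54\right) + \left(-1392 + 4202500\right)} = \sqrt{433 \left(\left(2 - 81\right) \left(- \frac{1}{141}\right) - 54\right) + 4201108} = \sqrt{433 \left(\left(-79\right) \left(- \frac{1}{141}\right) - 54\right) + 4201108} = \sqrt{433 \left(\frac{79}{141} - 54\right) + 4201108} = \sqrt{433 \left(- \frac{7535}{141}\right) + 4201108} = \sqrt{- \frac{3262655}{141} + 4201108} = \sqrt{\frac{589093573}{141}} = \frac{\sqrt{83062193793}}{141}$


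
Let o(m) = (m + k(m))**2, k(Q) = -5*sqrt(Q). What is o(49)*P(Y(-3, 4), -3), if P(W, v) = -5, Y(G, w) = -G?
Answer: -980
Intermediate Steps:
o(m) = (m - 5*sqrt(m))**2
o(49)*P(Y(-3, 4), -3) = (-1*49 + 5*sqrt(49))**2*(-5) = (-49 + 5*7)**2*(-5) = (-49 + 35)**2*(-5) = (-14)**2*(-5) = 196*(-5) = -980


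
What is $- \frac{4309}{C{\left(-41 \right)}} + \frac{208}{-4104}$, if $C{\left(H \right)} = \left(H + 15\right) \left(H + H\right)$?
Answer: $- \frac{2265949}{1093716} \approx -2.0718$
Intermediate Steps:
$C{\left(H \right)} = 2 H \left(15 + H\right)$ ($C{\left(H \right)} = \left(15 + H\right) 2 H = 2 H \left(15 + H\right)$)
$- \frac{4309}{C{\left(-41 \right)}} + \frac{208}{-4104} = - \frac{4309}{2 \left(-41\right) \left(15 - 41\right)} + \frac{208}{-4104} = - \frac{4309}{2 \left(-41\right) \left(-26\right)} + 208 \left(- \frac{1}{4104}\right) = - \frac{4309}{2132} - \frac{26}{513} = - \frac{2265949}{1093716}$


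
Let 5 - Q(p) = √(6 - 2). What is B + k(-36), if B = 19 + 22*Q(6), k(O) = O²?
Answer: 1381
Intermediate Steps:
Q(p) = 3 (Q(p) = 5 - √(6 - 2) = 5 - √4 = 5 - 1*2 = 5 - 2 = 3)
B = 85 (B = 19 + 22*3 = 19 + 66 = 85)
B + k(-36) = 85 + (-36)² = 85 + 1296 = 1381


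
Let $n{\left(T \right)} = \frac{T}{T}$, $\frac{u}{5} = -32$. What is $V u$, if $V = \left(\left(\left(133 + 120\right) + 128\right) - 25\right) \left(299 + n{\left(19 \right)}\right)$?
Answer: $-17088000$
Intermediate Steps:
$u = -160$ ($u = 5 \left(-32\right) = -160$)
$n{\left(T \right)} = 1$
$V = 106800$ ($V = \left(\left(\left(133 + 120\right) + 128\right) - 25\right) \left(299 + 1\right) = \left(\left(253 + 128\right) - 25\right) 300 = \left(381 - 25\right) 300 = 356 \cdot 300 = 106800$)
$V u = 106800 \left(-160\right) = -17088000$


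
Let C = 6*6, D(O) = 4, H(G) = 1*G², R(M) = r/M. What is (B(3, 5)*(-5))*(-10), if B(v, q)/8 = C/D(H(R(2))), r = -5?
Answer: 3600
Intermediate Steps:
R(M) = -5/M
H(G) = G²
C = 36
B(v, q) = 72 (B(v, q) = 8*(36/4) = 8*(36*(¼)) = 8*9 = 72)
(B(3, 5)*(-5))*(-10) = (72*(-5))*(-10) = -360*(-10) = 3600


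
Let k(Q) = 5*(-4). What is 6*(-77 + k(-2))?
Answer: -582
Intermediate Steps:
k(Q) = -20
6*(-77 + k(-2)) = 6*(-77 - 20) = 6*(-97) = -582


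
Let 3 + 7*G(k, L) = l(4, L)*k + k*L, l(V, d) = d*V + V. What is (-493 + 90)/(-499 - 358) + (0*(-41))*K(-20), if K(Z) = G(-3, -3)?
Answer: 403/857 ≈ 0.47024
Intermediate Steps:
l(V, d) = V + V*d (l(V, d) = V*d + V = V + V*d)
G(k, L) = -3/7 + L*k/7 + k*(4 + 4*L)/7 (G(k, L) = -3/7 + ((4*(1 + L))*k + k*L)/7 = -3/7 + ((4 + 4*L)*k + L*k)/7 = -3/7 + (k*(4 + 4*L) + L*k)/7 = -3/7 + (L*k + k*(4 + 4*L))/7 = -3/7 + (L*k/7 + k*(4 + 4*L)/7) = -3/7 + L*k/7 + k*(4 + 4*L)/7)
K(Z) = 30/7 (K(Z) = -3/7 + (4/7)*(-3) + (5/7)*(-3)*(-3) = -3/7 - 12/7 + 45/7 = 30/7)
(-493 + 90)/(-499 - 358) + (0*(-41))*K(-20) = (-493 + 90)/(-499 - 358) + (0*(-41))*(30/7) = -403/(-857) + 0*(30/7) = -403*(-1/857) + 0 = 403/857 + 0 = 403/857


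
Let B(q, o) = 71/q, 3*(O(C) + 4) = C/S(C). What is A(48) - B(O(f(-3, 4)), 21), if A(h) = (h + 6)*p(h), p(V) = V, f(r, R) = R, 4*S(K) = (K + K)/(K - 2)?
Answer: 20949/8 ≈ 2618.6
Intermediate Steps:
S(K) = K/(2*(-2 + K)) (S(K) = ((K + K)/(K - 2))/4 = ((2*K)/(-2 + K))/4 = (2*K/(-2 + K))/4 = K/(2*(-2 + K)))
A(h) = h*(6 + h) (A(h) = (h + 6)*h = (6 + h)*h = h*(6 + h))
O(C) = -16/3 + 2*C/3 (O(C) = -4 + (C/((C/(2*(-2 + C)))))/3 = -4 + (C*(2*(-2 + C)/C))/3 = -4 + (-4 + 2*C)/3 = -4 + (-4/3 + 2*C/3) = -16/3 + 2*C/3)
A(48) - B(O(f(-3, 4)), 21) = 48*(6 + 48) - 71/(-16/3 + (2/3)*4) = 48*54 - 71/(-16/3 + 8/3) = 2592 - 71/(-8/3) = 2592 - 71*(-3)/8 = 2592 - 1*(-213/8) = 2592 + 213/8 = 20949/8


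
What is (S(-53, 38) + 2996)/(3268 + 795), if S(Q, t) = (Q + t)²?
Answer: 3221/4063 ≈ 0.79276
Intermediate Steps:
(S(-53, 38) + 2996)/(3268 + 795) = ((-53 + 38)² + 2996)/(3268 + 795) = ((-15)² + 2996)/4063 = (225 + 2996)*(1/4063) = 3221*(1/4063) = 3221/4063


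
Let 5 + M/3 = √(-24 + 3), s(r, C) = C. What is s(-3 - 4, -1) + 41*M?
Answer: -616 + 123*I*√21 ≈ -616.0 + 563.66*I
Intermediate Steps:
M = -15 + 3*I*√21 (M = -15 + 3*√(-24 + 3) = -15 + 3*√(-21) = -15 + 3*(I*√21) = -15 + 3*I*√21 ≈ -15.0 + 13.748*I)
s(-3 - 4, -1) + 41*M = -1 + 41*(-15 + 3*I*√21) = -1 + (-615 + 123*I*√21) = -616 + 123*I*√21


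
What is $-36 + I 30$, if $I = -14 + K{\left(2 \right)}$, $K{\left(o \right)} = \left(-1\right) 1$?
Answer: $-486$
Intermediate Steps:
$K{\left(o \right)} = -1$
$I = -15$ ($I = -14 - 1 = -15$)
$-36 + I 30 = -36 - 450 = -486$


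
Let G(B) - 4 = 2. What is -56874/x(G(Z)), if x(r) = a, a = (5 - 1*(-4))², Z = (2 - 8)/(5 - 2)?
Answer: -18958/27 ≈ -702.15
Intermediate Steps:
Z = -2 (Z = -6/3 = -6*⅓ = -2)
G(B) = 6 (G(B) = 4 + 2 = 6)
a = 81 (a = (5 + 4)² = 9² = 81)
x(r) = 81
-56874/x(G(Z)) = -56874/81 = -56874*1/81 = -18958/27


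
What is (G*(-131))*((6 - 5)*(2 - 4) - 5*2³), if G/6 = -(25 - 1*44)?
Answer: 627228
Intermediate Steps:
G = 114 (G = 6*(-(25 - 1*44)) = 6*(-(25 - 44)) = 6*(-1*(-19)) = 6*19 = 114)
(G*(-131))*((6 - 5)*(2 - 4) - 5*2³) = (114*(-131))*((6 - 5)*(2 - 4) - 5*2³) = -14934*(1*(-2) - 5*8) = -14934*(-2 - 40) = -14934*(-42) = 627228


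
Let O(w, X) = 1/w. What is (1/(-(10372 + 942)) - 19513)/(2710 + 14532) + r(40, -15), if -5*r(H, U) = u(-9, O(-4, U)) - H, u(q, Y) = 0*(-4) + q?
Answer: 228510081/26361620 ≈ 8.6683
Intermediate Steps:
u(q, Y) = q (u(q, Y) = 0 + q = q)
r(H, U) = 9/5 + H/5 (r(H, U) = -(-9 - H)/5 = 9/5 + H/5)
(1/(-(10372 + 942)) - 19513)/(2710 + 14532) + r(40, -15) = (1/(-(10372 + 942)) - 19513)/(2710 + 14532) + (9/5 + (1/5)*40) = (1/(-1*11314) - 19513)/17242 + (9/5 + 8) = (1/(-11314) - 19513)*(1/17242) + 49/5 = (-1/11314 - 19513)*(1/17242) + 49/5 = -220770083/11314*1/17242 + 49/5 = -5966759/5272324 + 49/5 = 228510081/26361620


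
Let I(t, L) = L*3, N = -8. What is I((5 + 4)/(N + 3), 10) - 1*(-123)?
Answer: 153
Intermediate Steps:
I(t, L) = 3*L
I((5 + 4)/(N + 3), 10) - 1*(-123) = 3*10 - 1*(-123) = 30 + 123 = 153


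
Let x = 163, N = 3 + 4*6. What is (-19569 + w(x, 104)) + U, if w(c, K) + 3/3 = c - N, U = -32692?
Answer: -52126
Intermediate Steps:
N = 27 (N = 3 + 24 = 27)
w(c, K) = -28 + c (w(c, K) = -1 + (c - 1*27) = -1 + (c - 27) = -1 + (-27 + c) = -28 + c)
(-19569 + w(x, 104)) + U = (-19569 + (-28 + 163)) - 32692 = (-19569 + 135) - 32692 = -19434 - 32692 = -52126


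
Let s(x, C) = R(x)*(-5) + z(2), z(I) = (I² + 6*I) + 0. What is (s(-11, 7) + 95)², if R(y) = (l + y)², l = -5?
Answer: 1366561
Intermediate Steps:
z(I) = I² + 6*I
R(y) = (-5 + y)²
s(x, C) = 16 - 5*(-5 + x)² (s(x, C) = (-5 + x)²*(-5) + 2*(6 + 2) = -5*(-5 + x)² + 2*8 = -5*(-5 + x)² + 16 = 16 - 5*(-5 + x)²)
(s(-11, 7) + 95)² = ((16 - 5*(-5 - 11)²) + 95)² = ((16 - 5*(-16)²) + 95)² = ((16 - 5*256) + 95)² = ((16 - 1280) + 95)² = (-1264 + 95)² = (-1169)² = 1366561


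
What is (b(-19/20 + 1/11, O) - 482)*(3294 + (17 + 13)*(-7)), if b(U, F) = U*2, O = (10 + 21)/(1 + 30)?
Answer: -82048278/55 ≈ -1.4918e+6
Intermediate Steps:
O = 1 (O = 31/31 = 31*(1/31) = 1)
b(U, F) = 2*U
(b(-19/20 + 1/11, O) - 482)*(3294 + (17 + 13)*(-7)) = (2*(-19/20 + 1/11) - 482)*(3294 + (17 + 13)*(-7)) = (2*(-19*1/20 + 1*(1/11)) - 482)*(3294 + 30*(-7)) = (2*(-19/20 + 1/11) - 482)*(3294 - 210) = (2*(-189/220) - 482)*3084 = (-189/110 - 482)*3084 = -53209/110*3084 = -82048278/55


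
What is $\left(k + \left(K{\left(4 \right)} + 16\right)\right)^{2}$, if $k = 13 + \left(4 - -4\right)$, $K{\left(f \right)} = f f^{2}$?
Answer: $10201$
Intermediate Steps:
$K{\left(f \right)} = f^{3}$
$k = 21$ ($k = 13 + \left(4 + 4\right) = 13 + 8 = 21$)
$\left(k + \left(K{\left(4 \right)} + 16\right)\right)^{2} = \left(21 + \left(4^{3} + 16\right)\right)^{2} = \left(21 + \left(64 + 16\right)\right)^{2} = \left(21 + 80\right)^{2} = 101^{2} = 10201$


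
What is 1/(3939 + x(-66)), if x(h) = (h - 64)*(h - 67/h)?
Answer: 33/408772 ≈ 8.0730e-5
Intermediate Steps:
x(h) = (-64 + h)*(h - 67/h)
1/(3939 + x(-66)) = 1/(3939 + (-67 + (-66)² - 64*(-66) + 4288/(-66))) = 1/(3939 + (-67 + 4356 + 4224 + 4288*(-1/66))) = 1/(3939 + (-67 + 4356 + 4224 - 2144/33)) = 1/(3939 + 278785/33) = 1/(408772/33) = 33/408772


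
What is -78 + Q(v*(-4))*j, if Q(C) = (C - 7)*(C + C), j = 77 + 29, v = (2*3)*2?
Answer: 559602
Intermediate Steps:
v = 12 (v = 6*2 = 12)
j = 106
Q(C) = 2*C*(-7 + C) (Q(C) = (-7 + C)*(2*C) = 2*C*(-7 + C))
-78 + Q(v*(-4))*j = -78 + (2*(12*(-4))*(-7 + 12*(-4)))*106 = -78 + (2*(-48)*(-7 - 48))*106 = -78 + (2*(-48)*(-55))*106 = -78 + 5280*106 = -78 + 559680 = 559602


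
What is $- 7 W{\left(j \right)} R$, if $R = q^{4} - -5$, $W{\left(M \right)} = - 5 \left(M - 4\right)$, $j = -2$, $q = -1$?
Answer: $-1260$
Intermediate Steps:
$W{\left(M \right)} = 20 - 5 M$ ($W{\left(M \right)} = - 5 \left(-4 + M\right) = 20 - 5 M$)
$R = 6$ ($R = \left(-1\right)^{4} - -5 = 1 + 5 = 6$)
$- 7 W{\left(j \right)} R = - 7 \left(20 - -10\right) 6 = - 7 \left(20 + 10\right) 6 = \left(-7\right) 30 \cdot 6 = \left(-210\right) 6 = -1260$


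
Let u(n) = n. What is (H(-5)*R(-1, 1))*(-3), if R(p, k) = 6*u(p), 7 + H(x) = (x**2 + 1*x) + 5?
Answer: 324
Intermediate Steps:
H(x) = -2 + x + x**2 (H(x) = -7 + ((x**2 + 1*x) + 5) = -7 + ((x**2 + x) + 5) = -7 + ((x + x**2) + 5) = -7 + (5 + x + x**2) = -2 + x + x**2)
R(p, k) = 6*p
(H(-5)*R(-1, 1))*(-3) = ((-2 - 5 + (-5)**2)*(6*(-1)))*(-3) = ((-2 - 5 + 25)*(-6))*(-3) = (18*(-6))*(-3) = -108*(-3) = 324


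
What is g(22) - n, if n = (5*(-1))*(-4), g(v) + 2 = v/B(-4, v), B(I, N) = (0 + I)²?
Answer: -165/8 ≈ -20.625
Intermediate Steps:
B(I, N) = I²
g(v) = -2 + v/16 (g(v) = -2 + v/((-4)²) = -2 + v/16)
n = 20 (n = -5*(-4) = 20)
g(22) - n = (-2 + (1/16)*22) - 1*20 = (-2 + 11/8) - 20 = -5/8 - 20 = -165/8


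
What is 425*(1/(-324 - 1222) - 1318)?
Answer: -865992325/1546 ≈ -5.6015e+5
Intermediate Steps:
425*(1/(-324 - 1222) - 1318) = 425*(1/(-1546) - 1318) = 425*(-1/1546 - 1318) = 425*(-2037629/1546) = -865992325/1546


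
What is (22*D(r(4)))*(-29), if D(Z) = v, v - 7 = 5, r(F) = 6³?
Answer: -7656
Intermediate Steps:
r(F) = 216
v = 12 (v = 7 + 5 = 12)
D(Z) = 12
(22*D(r(4)))*(-29) = (22*12)*(-29) = 264*(-29) = -7656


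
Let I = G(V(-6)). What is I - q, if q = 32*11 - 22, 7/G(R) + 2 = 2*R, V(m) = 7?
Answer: -3953/12 ≈ -329.42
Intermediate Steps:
G(R) = 7/(-2 + 2*R)
q = 330 (q = 352 - 22 = 330)
I = 7/12 (I = 7/(2*(-1 + 7)) = (7/2)/6 = (7/2)*(⅙) = 7/12 ≈ 0.58333)
I - q = 7/12 - 1*330 = 7/12 - 330 = -3953/12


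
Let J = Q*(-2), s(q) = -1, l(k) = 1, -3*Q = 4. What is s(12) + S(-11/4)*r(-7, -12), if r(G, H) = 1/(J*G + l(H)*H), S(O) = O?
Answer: -335/368 ≈ -0.91033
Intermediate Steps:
Q = -4/3 (Q = -1/3*4 = -4/3 ≈ -1.3333)
J = 8/3 (J = -4/3*(-2) = 8/3 ≈ 2.6667)
r(G, H) = 1/(H + 8*G/3) (r(G, H) = 1/(8*G/3 + 1*H) = 1/(8*G/3 + H) = 1/(H + 8*G/3))
s(12) + S(-11/4)*r(-7, -12) = -1 + (-11/4)*(3/(3*(-12) + 8*(-7))) = -1 + (-11*1/4)*(3/(-36 - 56)) = -1 - 33/(4*(-92)) = -1 - 33*(-1)/(4*92) = -1 - 11/4*(-3/92) = -1 + 33/368 = -335/368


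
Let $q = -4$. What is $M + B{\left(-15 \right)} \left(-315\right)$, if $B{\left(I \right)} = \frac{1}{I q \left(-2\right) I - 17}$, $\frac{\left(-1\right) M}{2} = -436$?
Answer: $\frac{1554461}{1783} \approx 871.82$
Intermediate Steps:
$M = 872$ ($M = \left(-2\right) \left(-436\right) = 872$)
$B{\left(I \right)} = \frac{1}{-17 + 8 I^{2}}$ ($B{\left(I \right)} = \frac{1}{I \left(\left(-4\right) \left(-2\right)\right) I - 17} = \frac{1}{I 8 I - 17} = \frac{1}{8 I I - 17} = \frac{1}{8 I^{2} - 17} = \frac{1}{-17 + 8 I^{2}}$)
$M + B{\left(-15 \right)} \left(-315\right) = 872 + \frac{1}{-17 + 8 \left(-15\right)^{2}} \left(-315\right) = 872 + \frac{1}{-17 + 8 \cdot 225} \left(-315\right) = 872 + \frac{1}{-17 + 1800} \left(-315\right) = 872 + \frac{1}{1783} \left(-315\right) = 872 - \frac{315}{1783} = \frac{1554461}{1783}$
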